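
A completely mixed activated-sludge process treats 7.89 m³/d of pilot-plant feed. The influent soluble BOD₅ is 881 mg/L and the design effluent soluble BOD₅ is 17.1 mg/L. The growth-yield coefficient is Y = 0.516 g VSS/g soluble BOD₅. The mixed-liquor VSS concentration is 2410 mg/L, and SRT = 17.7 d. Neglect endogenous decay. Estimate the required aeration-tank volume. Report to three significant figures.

V·X = Y·Q·ΔS·θ_c gives V = 0.516 × 7.89 × (881 − 17.1) × 17.7 / 2410 = 25.83 m³.

V ≈ 25.8 m³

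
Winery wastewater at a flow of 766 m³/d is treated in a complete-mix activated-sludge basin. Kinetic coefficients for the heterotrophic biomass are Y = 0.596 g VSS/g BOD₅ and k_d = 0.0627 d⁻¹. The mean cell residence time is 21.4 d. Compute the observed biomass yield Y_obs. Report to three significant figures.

Observed yield with endogenous decay: Y_obs = Y / (1 + k_d·θ_c) = 0.596 / (1 + 0.0627 × 21.4) = 0.596 / 2.342 = 0.2545 g VSS/g BOD₅.

Y_obs ≈ 0.255 g VSS/g BOD₅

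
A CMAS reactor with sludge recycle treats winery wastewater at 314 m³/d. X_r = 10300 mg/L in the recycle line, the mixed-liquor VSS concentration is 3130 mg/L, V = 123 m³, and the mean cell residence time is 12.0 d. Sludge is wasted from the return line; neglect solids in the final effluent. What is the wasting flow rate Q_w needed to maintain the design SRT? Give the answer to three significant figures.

Q_w ≈ 3.11 m³/d

Q_w = (V·X)/(θ_c X_r) = 123.0 × 3130 / (12.0 × 10300) = 3.115 m³/d.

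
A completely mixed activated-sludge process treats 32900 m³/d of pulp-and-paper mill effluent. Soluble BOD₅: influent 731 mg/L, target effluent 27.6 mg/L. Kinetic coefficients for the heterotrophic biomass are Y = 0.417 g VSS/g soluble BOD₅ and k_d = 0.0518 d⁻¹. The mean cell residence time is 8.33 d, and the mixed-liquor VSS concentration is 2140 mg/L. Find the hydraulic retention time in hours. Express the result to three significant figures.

Steady-state biomass mass balance: V·X·(1 + k_d·θ_c) = Y·Q·(S₀ − S)·θ_c, so V = 0.417 × 32900 × (731 − 27.6) × 8.33 / [2140 × (1 + 0.0518 × 8.33)] = 8.04×10^7 / 3063 = 26241 m³.
τ = V/Q = 26241/32900 = 0.7976 d, or 19.14 h.

τ ≈ 19.1 h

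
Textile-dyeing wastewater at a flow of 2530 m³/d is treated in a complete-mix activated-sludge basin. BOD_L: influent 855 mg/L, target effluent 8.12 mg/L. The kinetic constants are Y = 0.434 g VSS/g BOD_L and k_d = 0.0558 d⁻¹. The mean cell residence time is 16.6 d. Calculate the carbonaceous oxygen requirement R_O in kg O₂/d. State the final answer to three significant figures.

R_O ≈ 1460 kg O₂/d

Correct the yield for decay: Y_obs = Y/(1 + k_d θ_c) = 0.434 / (1 + 0.0558 × 16.6) = 0.434 / 1.926 = 0.2253.
ΔS = 855 − 8.12 = 846.9 mg/L, so the substrate removal rate is 2530 × 846.9/1000 = 2143 kg BOD_L/d.
Net sludge production P_X = 0.2253 × 2143 = 482.7 kg VSS/d.
Carbonaceous O₂ demand = substrate oxidised − cell-mass equivalent = 2143 − 1.42 × 482.7 = 1457 kg O₂/d.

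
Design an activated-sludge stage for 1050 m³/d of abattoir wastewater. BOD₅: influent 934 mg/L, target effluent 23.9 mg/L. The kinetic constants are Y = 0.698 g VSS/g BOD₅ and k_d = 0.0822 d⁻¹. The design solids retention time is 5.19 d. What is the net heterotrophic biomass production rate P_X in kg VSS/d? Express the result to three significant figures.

P_X ≈ 468 kg VSS/d

The observed yield is Y_obs = Y/(1 + k_d·θ_c) = 0.698 / (1 + 0.0822 × 5.19) = 0.698 / 1.427 = 0.4893 g VSS per g BOD₅ removed.
Mass of BOD₅ removed per day: Q(S₀ − S) = 1050 × 910.1 g/m³ = 955.6 kg/d.
So the net sludge growth is P_X = 0.4893 × 955.6 = 467.5 kg VSS/d.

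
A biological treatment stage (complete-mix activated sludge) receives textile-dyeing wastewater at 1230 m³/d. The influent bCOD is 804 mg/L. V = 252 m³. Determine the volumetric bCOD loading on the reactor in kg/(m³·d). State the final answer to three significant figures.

Applied bCOD load per unit volume = Q·S₀/V = (1230 × 804/1000)/252.0 = 3.924 kg bCOD·m⁻³·d⁻¹.

L_v ≈ 3.92 kg bCOD/(m³·d)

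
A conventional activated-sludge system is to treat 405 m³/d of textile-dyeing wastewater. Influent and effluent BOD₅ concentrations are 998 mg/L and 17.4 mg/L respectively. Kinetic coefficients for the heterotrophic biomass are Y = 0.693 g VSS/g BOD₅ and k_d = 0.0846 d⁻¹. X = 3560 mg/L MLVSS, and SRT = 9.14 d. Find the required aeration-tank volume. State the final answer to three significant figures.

V ≈ 398 m³

Rearranging the biomass balance for a CMAS with decay, V = Y·Q·ΔS·θ_c / [X·(1+k_d θ_c)] = 0.693 × 405 × (998 − 17.4) × 9.14 / [3560 × (1 + 0.0846 × 9.14)] = 2.52×10^6 / 6313 = 398.5 m³.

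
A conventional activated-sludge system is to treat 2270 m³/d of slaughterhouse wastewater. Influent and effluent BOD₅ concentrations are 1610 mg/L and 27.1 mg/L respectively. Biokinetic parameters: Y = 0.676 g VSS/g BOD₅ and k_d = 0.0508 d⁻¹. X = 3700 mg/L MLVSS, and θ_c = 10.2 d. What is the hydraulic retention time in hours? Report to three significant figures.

τ ≈ 46.6 h

Steady-state biomass mass balance: V·X·(1 + k_d·θ_c) = Y·Q·(S₀ − S)·θ_c, so V = 0.676 × 2270 × (1610 − 27.1) × 10.2 / [3700 × (1 + 0.0508 × 10.2)] = 2.48×10^7 / 5617 = 4411 m³.
Hydraulic retention time τ = V/Q = 4411 / 2270 = 1.943 d = 46.63 h.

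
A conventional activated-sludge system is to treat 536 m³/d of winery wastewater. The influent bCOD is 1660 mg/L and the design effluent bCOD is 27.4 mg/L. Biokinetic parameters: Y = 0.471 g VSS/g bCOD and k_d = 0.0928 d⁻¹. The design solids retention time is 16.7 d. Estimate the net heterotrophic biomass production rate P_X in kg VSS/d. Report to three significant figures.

Observed yield with endogenous decay: Y_obs = Y / (1 + k_d·θ_c) = 0.471 / (1 + 0.0928 × 16.7) = 0.471 / 2.550 = 0.1847 g VSS/g bCOD.
Q·(S₀ − S) = 536 × (1660 − 27.4) × 10⁻³ = 875.1 kg/d removed.
P_X = Y_obs · Q(S₀ − S) = 0.1847 × 875.1 = 161.6 kg VSS/d.

P_X ≈ 162 kg VSS/d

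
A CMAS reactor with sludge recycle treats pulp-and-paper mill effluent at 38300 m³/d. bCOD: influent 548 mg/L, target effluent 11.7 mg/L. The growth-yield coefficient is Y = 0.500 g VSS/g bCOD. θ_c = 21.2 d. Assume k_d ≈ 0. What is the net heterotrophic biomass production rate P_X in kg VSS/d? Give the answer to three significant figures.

Since k_d ≈ 0, Y_obs = Y = 0.500 g VSS/g bCOD.
ΔS = 548 − 11.7 = 536.3 mg/L, so the substrate removal rate is 38300 × 536.3/1000 = 20540 kg bCOD/d.
Net biomass production P_X = Y_obs × Q·(S₀ − S) = 0.5000 × 20540 = 10270 kg VSS/d.

P_X ≈ 10300 kg VSS/d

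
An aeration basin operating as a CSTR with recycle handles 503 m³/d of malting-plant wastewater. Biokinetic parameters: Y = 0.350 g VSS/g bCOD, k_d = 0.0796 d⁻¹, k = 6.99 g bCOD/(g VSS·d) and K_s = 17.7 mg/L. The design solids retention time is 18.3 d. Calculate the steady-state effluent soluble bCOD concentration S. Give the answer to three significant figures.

S ≈ 1.03 mg/L

From the Monod/SRT balance for a CMAS, S = K_s·(1+k_d θ_c)/[θ_c·(Y k − k_d) − 1] = 17.7 × (1 + 0.0796 × 18.3) / [18.3 × (0.350 × 6.99 − 0.0796) − 1] = 43.48 / 42.31 = 1.028 mg/L.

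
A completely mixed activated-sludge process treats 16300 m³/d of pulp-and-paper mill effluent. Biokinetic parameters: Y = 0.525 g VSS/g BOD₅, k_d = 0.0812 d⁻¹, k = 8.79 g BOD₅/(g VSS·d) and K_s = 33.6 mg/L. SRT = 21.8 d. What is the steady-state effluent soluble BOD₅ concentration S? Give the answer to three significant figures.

S ≈ 0.951 mg/L

Effluent substrate depends only on kinetics and SRT: S = K_s(1 + k_d θ_c) / [θ_c(Yk − k_d) − 1] = 33.6 × (1 + 0.0812 × 21.8) / [21.8 × (0.525 × 8.79 − 0.0812) − 1] = 93.08 / 97.83 = 0.9514 mg/L.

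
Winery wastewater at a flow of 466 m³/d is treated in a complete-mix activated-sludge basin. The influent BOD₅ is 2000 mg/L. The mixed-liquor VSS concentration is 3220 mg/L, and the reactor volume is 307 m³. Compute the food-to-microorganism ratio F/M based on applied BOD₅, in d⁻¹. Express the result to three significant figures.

F/M = Q·S₀ / (V·X) = 466 × 2000 / (307.0 × 3220) = 0.9428 g BOD₅·(g VSS·d)⁻¹.

F/M ≈ 0.943 d⁻¹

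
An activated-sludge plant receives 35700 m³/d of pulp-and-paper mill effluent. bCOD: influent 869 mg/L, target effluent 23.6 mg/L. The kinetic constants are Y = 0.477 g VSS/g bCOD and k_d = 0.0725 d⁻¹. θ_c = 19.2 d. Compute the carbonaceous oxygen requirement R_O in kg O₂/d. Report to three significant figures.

Observed yield with endogenous decay: Y_obs = Y / (1 + k_d·θ_c) = 0.477 / (1 + 0.0725 × 19.2) = 0.477 / 2.392 = 0.1994 g VSS/g bCOD.
Q·(S₀ − S) = 35700 × (869 − 23.6) × 10⁻³ = 30181 kg/d removed.
Biomass synthesised: P_X = Y_obs × 30181 = 6018 kg VSS/d.
Carbonaceous O₂ demand = substrate oxidised − cell-mass equivalent = 30181 − 1.42 × 6018 = 21635 kg O₂/d.

R_O ≈ 21600 kg O₂/d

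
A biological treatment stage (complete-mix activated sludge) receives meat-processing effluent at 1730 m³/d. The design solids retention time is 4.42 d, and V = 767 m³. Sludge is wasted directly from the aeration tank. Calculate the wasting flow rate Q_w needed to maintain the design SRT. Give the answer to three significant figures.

Q_w ≈ 174 m³/d

With mixed-liquor wasting, θ_c = V/Q_w, so Q_w = V/θ_c = 767.0/4.42 = 173.5 m³/d.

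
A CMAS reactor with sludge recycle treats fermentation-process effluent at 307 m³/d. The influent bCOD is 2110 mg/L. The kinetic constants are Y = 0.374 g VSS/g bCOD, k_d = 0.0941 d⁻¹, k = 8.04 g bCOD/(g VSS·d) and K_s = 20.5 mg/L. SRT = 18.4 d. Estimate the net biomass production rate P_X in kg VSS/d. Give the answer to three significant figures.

Effluent substrate depends only on kinetics and SRT: S = K_s(1 + k_d θ_c) / [θ_c(Yk − k_d) − 1] = 20.5 × (1 + 0.0941 × 18.4) / [18.4 × (0.374 × 8.04 − 0.0941) − 1] = 55.99 / 52.60 = 1.065 mg/L.
Observed yield with endogenous decay: Y_obs = Y / (1 + k_d·θ_c) = 0.374 / (1 + 0.0941 × 18.4) = 0.374 / 2.731 = 0.1369 g VSS/g bCOD.
ΔS = 2110 − 1.06 = 2109 mg/L, so the substrate removal rate is 307 × 2109/1000 = 647.4 kg bCOD/d.
Net biomass production P_X = Y_obs × Q·(S₀ − S) = 0.1369 × 647.4 = 88.65 kg VSS/d.

P_X ≈ 88.7 kg VSS/d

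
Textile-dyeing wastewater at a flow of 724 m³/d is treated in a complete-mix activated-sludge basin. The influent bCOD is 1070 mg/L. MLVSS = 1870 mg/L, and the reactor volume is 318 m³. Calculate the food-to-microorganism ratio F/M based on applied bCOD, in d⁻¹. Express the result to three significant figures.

F/M = applied load / biomass = Q·S₀/(V·X) = 724 × 1070 / (318.0 × 1870) = 1.303 d⁻¹.

F/M ≈ 1.30 d⁻¹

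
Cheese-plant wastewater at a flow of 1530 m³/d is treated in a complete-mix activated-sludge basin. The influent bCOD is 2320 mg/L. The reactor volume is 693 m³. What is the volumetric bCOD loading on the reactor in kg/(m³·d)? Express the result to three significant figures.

L_v = Q S₀ / V = 1530 × 2320 × 10⁻³ / 693.0 = 5.122 kg/(m³·d).

L_v ≈ 5.12 kg bCOD/(m³·d)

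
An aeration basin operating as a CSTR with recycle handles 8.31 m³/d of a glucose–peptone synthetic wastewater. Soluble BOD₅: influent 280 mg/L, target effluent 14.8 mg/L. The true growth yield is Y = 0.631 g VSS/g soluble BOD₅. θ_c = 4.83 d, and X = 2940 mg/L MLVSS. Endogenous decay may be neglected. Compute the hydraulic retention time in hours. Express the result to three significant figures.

V·X = Y·Q·ΔS·θ_c gives V = 0.631 × 8.31 × (280 − 14.8) × 4.83 / 2940 = 2.285 m³.
τ = V/Q = 2.285/8.31 = 0.2749 d, or 6.598 h.

τ ≈ 6.60 h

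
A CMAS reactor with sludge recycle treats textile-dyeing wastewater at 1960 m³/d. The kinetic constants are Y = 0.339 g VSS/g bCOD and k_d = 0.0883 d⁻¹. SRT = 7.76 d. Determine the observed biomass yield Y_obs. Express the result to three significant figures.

Y_obs ≈ 0.201 g VSS/g bCOD

Y_obs = Y / (1 + k_d θ_c) = 0.339 / (1 + 0.0883 × 7.76) = 0.339 / 1.685 = 0.2012.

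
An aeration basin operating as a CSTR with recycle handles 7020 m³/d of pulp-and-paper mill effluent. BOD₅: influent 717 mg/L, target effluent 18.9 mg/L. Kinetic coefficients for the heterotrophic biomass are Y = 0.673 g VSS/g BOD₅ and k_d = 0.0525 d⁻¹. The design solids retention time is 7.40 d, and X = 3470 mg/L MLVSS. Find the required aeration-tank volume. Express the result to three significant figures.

V ≈ 5070 m³

Rearranging the biomass balance for a CMAS with decay, V = Y·Q·ΔS·θ_c / [X·(1+k_d θ_c)] = 0.673 × 7020 × (717 − 18.9) × 7.40 / [3470 × (1 + 0.0525 × 7.40)] = 2.44×10^7 / 4818 = 5066 m³.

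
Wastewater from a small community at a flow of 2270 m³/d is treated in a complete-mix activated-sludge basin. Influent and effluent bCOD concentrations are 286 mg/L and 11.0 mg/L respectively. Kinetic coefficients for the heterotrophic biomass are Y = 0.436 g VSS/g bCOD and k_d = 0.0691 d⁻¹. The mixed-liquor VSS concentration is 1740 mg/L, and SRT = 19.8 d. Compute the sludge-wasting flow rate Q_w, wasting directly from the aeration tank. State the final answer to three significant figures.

Q_w ≈ 66.1 m³/d

From the SRT design equation V = Y Q (S₀−S) θ_c / [X (1 + k_d θ_c)] = 0.436 × 2270 × (286 − 11.0) × 19.8 / [1740 × (1 + 0.0691 × 19.8)] = 5.39×10^6 / 4121 = 1308 m³.
With mixed-liquor wasting, θ_c = V/Q_w, so Q_w = V/θ_c = 1308/19.8 = 66.05 m³/d.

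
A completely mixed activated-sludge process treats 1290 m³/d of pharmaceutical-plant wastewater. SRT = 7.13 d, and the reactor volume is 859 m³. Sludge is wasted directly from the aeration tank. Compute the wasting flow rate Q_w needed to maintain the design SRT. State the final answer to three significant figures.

Wasting from the aeration tank: Q_w = V / θ_c = 859.0 / 7.13 = 120.5 m³/d.

Q_w ≈ 120 m³/d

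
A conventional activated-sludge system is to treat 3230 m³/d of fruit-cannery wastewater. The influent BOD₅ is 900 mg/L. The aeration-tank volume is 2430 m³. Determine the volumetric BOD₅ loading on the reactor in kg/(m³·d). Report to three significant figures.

L_v = Q S₀ / V = 3230 × 900 × 10⁻³ / 2430 = 1.196 kg/(m³·d).

L_v ≈ 1.20 kg BOD₅/(m³·d)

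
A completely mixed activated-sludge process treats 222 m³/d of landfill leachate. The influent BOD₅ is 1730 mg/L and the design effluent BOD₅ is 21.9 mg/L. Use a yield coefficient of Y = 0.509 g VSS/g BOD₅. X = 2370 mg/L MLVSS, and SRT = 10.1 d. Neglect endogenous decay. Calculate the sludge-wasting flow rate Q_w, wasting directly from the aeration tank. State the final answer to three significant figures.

Biomass mass balance (decay neglected): V·X = Y·Q·(S₀ − S)·θ_c, so V = 0.509 × 222 × (1730 − 21.9) × 10.1 / 2370 = 822.5 m³.
For wasting at MLVSS concentration, Q_w = V/θ_c = 822.5/10.1 = 81.44 m³/d.

Q_w ≈ 81.4 m³/d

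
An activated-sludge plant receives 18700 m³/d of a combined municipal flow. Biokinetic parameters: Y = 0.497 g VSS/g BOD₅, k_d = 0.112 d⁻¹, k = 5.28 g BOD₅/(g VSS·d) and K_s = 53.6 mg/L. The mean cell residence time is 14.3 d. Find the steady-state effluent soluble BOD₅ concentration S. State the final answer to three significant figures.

Effluent substrate depends only on kinetics and SRT: S = K_s(1 + k_d θ_c) / [θ_c(Yk − k_d) − 1] = 53.6 × (1 + 0.112 × 14.3) / [14.3 × (0.497 × 5.28 − 0.112) − 1] = 139.4 / 34.92 = 3.993 mg/L.

S ≈ 3.99 mg/L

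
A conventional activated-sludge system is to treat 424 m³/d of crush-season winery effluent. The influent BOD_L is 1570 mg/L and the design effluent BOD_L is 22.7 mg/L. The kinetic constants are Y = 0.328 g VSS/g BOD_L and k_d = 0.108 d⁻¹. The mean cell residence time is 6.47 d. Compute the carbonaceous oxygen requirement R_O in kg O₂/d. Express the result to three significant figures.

R_O ≈ 476 kg O₂/d

The observed yield is Y_obs = Y/(1 + k_d·θ_c) = 0.328 / (1 + 0.108 × 6.47) = 0.328 / 1.699 = 0.1931 g VSS per g BOD_L removed.
Substrate removed = Q·(S₀ − S) = 424 m³/d × (1570 − 22.7) g/m³ = 6.56×10^5 g/d = 656.1 kg/d.
Net sludge production P_X = 0.1931 × 656.1 = 126.7 kg VSS/d.
Carbonaceous O₂ demand = substrate oxidised − cell-mass equivalent = 656.1 − 1.42 × 126.7 = 476.2 kg O₂/d.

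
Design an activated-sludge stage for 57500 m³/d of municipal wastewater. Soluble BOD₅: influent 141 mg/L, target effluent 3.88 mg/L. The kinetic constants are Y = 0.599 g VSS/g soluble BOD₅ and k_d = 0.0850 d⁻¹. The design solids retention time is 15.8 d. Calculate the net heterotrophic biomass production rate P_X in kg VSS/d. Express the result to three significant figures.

Y_obs = Y / (1 + k_d θ_c) = 0.599 / (1 + 0.0850 × 15.8) = 0.599 / 2.343 = 0.2557.
Substrate removed = Q·(S₀ − S) = 57500 m³/d × (141 − 3.88) g/m³ = 7.88×10^6 g/d = 7884 kg/d.
Biomass produced: P_X = Y_obs·Q·ΔS = 0.2557 × 7884 ≈ 2016 kg VSS/d.

P_X ≈ 2020 kg VSS/d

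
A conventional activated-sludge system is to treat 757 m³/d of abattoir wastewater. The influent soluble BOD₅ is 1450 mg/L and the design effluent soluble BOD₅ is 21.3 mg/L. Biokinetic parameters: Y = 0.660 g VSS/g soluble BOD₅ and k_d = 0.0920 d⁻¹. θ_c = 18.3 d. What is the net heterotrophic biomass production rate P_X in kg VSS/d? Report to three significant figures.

P_X ≈ 266 kg VSS/d

Correct the yield for decay: Y_obs = Y/(1 + k_d θ_c) = 0.660 / (1 + 0.0920 × 18.3) = 0.660 / 2.684 = 0.2459.
Substrate removed = Q·(S₀ − S) = 757 m³/d × (1450 − 21.3) g/m³ = 1.08×10^6 g/d = 1082 kg/d.
P_X = Y_obs · Q(S₀ − S) = 0.2459 × 1082 = 266.0 kg VSS/d.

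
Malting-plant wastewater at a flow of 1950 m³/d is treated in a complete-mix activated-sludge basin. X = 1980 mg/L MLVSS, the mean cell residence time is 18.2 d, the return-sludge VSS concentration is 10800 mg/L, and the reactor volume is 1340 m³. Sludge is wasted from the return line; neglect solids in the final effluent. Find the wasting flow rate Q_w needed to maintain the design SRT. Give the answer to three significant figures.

Q_w ≈ 13.5 m³/d

θ_c = V·X/(Q_w·X_r) when wasting from the recycle, so Q_w = V·X/(θ_c·X_r) = 1340 × 1980 / (18.2 × 10800) = 13.50 m³/d.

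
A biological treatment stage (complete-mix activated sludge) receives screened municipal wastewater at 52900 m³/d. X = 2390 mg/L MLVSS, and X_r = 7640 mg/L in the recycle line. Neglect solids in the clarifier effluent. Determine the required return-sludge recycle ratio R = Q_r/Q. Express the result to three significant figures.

R ≈ 0.455

R = Q_r/Q = X/(X_r − X) = 2390 / (7640 − 2390) = 0.4552.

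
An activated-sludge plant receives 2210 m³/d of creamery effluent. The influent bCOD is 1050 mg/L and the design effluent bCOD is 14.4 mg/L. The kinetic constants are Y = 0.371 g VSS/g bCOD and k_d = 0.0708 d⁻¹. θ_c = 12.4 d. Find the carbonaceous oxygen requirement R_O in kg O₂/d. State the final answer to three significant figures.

The observed yield is Y_obs = Y/(1 + k_d·θ_c) = 0.371 / (1 + 0.0708 × 12.4) = 0.371 / 1.878 = 0.1976 g VSS per g bCOD removed.
ΔS = 1050 − 14.4 = 1036 mg/L, so the substrate removal rate is 2210 × 1036/1000 = 2289 kg bCOD/d.
Biomass synthesised: P_X = Y_obs × 2289 = 452.1 kg VSS/d.
R_O = Q·ΔS − 1.42 P_X = 2289 − 642.1 = 1647 kg O₂/d.

R_O ≈ 1650 kg O₂/d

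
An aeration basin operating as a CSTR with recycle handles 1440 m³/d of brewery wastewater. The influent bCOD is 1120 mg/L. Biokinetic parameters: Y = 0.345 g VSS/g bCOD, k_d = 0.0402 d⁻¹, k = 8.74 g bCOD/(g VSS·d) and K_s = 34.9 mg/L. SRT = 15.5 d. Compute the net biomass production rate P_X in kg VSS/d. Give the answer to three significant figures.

Effluent substrate depends only on kinetics and SRT: S = K_s(1 + k_d θ_c) / [θ_c(Yk − k_d) − 1] = 34.9 × (1 + 0.0402 × 15.5) / [15.5 × (0.345 × 8.74 − 0.0402) − 1] = 56.65 / 45.11 = 1.256 mg/L.
Observed yield with endogenous decay: Y_obs = Y / (1 + k_d·θ_c) = 0.345 / (1 + 0.0402 × 15.5) = 0.345 / 1.623 = 0.2126 g VSS/g bCOD.
Substrate removed = Q·(S₀ − S) = 1440 m³/d × (1120 − 1.26) g/m³ = 1.61×10^6 g/d = 1611 kg/d.
Biomass produced: P_X = Y_obs·Q·ΔS = 0.2126 × 1611 ≈ 342.4 kg VSS/d.

P_X ≈ 342 kg VSS/d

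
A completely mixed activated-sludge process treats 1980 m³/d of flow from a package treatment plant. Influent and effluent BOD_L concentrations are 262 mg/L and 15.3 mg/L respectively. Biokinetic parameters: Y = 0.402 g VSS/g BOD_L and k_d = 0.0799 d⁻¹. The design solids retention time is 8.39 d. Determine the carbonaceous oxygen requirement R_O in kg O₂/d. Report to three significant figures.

R_O ≈ 322 kg O₂/d

The observed yield is Y_obs = Y/(1 + k_d·θ_c) = 0.402 / (1 + 0.0799 × 8.39) = 0.402 / 1.670 = 0.2407 g VSS per g BOD_L removed.
Substrate removed = Q·(S₀ − S) = 1980 m³/d × (262 − 15.3) g/m³ = 4.88×10^5 g/d = 488.5 kg/d.
P_X = Y_obs·Q·(S₀ − S) = 0.2407 × 488.5 = 117.6 kg VSS/d.
R_O = Q·ΔS − 1.42 P_X = 488.5 − 166.9 = 321.5 kg O₂/d.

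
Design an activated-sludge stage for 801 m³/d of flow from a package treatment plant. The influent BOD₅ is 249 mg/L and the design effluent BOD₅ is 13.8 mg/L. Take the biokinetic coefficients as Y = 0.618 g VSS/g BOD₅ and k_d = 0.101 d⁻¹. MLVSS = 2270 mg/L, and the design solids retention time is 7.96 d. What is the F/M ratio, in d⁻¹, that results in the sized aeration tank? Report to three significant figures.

Rearranging the biomass balance for a CMAS with decay, V = Y·Q·ΔS·θ_c / [X·(1+k_d θ_c)] = 0.618 × 801 × (249 − 13.8) × 7.96 / [2270 × (1 + 0.101 × 7.96)] = 9.27×10^5 / 4095 = 226.3 m³.
Food-to-microorganism ratio F/M = Q S₀ / (V X) = 801 × 249 / (226.3 × 2270) = 0.3882 d⁻¹.

F/M ≈ 0.388 d⁻¹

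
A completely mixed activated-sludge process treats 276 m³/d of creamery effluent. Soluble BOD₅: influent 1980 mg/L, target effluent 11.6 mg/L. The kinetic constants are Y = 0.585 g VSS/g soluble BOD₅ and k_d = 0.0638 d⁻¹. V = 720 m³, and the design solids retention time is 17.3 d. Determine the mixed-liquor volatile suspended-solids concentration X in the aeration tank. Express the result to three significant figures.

X = Y·Q·ΔS·θ_c / [V·(1 + k_d θ_c)] = 0.585 × 276 × (1980 − 11.6) × 17.3 / [720 × (1 + 0.0638 × 17.3)] = 3630 mg/L.

X ≈ 3630 mg/L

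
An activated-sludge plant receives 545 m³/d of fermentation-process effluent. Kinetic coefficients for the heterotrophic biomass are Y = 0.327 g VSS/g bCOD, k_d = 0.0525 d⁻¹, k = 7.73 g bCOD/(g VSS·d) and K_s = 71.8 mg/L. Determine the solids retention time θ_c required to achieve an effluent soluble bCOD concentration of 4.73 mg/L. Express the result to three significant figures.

At the target effluent, Y k S/(K_s+S) = 0.327×7.73×4.73/76.53 = 0.1562 d⁻¹.
Then 1/θ_c = μ − k_d = 0.1562 − 0.0525 = 0.1037 d⁻¹, giving θ_c = 9.641 d.

θ_c ≈ 9.64 d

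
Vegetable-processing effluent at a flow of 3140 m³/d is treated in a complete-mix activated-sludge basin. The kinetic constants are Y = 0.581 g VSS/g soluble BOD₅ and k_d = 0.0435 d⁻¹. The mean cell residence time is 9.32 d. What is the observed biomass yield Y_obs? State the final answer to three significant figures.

Y_obs ≈ 0.413 g VSS/g soluble BOD₅

Observed yield with endogenous decay: Y_obs = Y / (1 + k_d·θ_c) = 0.581 / (1 + 0.0435 × 9.32) = 0.581 / 1.405 = 0.4134 g VSS/g soluble BOD₅.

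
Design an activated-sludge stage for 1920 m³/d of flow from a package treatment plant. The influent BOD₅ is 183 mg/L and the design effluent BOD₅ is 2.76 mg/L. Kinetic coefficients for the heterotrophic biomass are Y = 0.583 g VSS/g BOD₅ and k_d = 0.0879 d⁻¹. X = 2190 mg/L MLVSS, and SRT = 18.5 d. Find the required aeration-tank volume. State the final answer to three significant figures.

V ≈ 649 m³

From the SRT design equation V = Y Q (S₀−S) θ_c / [X (1 + k_d θ_c)] = 0.583 × 1920 × (183 − 2.76) × 18.5 / [2190 × (1 + 0.0879 × 18.5)] = 3.73×10^6 / 5751 = 649.0 m³.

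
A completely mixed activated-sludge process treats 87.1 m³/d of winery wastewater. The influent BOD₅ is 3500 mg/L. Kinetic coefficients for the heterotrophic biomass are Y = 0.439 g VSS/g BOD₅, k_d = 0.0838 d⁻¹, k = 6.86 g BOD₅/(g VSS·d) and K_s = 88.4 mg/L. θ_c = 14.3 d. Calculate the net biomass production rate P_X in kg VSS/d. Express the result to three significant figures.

For a completely mixed reactor with recycle the Lawrence–McCarty relation gives S = K_s·(1 + k_d·θ_c) / [θ_c·(Y·k − k_d) − 1] = 88.4 × (1 + 0.0838 × 14.3) / [14.3 × (0.439 × 6.86 − 0.0838) − 1] = 194.3 / 40.87 = 4.755 mg/L.
Observed yield with endogenous decay: Y_obs = Y / (1 + k_d·θ_c) = 0.439 / (1 + 0.0838 × 14.3) = 0.439 / 2.198 = 0.1997 g VSS/g BOD₅.
Substrate removed = Q·(S₀ − S) = 87.1 m³/d × (3500 − 4.76) g/m³ = 3.04×10^5 g/d = 304.4 kg/d.
Net biomass production P_X = Y_obs × Q·(S₀ − S) = 0.1997 × 304.4 = 60.79 kg VSS/d.

P_X ≈ 60.8 kg VSS/d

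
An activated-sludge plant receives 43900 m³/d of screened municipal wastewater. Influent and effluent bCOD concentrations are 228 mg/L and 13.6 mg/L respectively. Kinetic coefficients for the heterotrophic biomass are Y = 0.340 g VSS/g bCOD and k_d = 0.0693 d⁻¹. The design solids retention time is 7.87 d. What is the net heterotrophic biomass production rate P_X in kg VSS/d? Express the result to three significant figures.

P_X ≈ 2070 kg VSS/d

Y_obs = Y / (1 + k_d θ_c) = 0.340 / (1 + 0.0693 × 7.87) = 0.340 / 1.545 = 0.2200.
Q·(S₀ − S) = 43900 × (228 − 13.6) × 10⁻³ = 9412 kg/d removed.
Net biomass production P_X = Y_obs × Q·(S₀ − S) = 0.2200 × 9412 = 2071 kg VSS/d.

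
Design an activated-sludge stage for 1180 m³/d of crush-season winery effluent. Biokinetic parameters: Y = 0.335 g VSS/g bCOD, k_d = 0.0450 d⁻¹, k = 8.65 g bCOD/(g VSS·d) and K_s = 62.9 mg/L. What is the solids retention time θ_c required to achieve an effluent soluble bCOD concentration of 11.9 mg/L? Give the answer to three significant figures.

θ_c ≈ 2.40 d

From 1/θ_c = Y·k·S/(K_s + S) − k_d: Y·k·S/(K_s+S) = 0.335 × 8.65 × 11.9 / (62.9 + 11.9) = 0.4610 d⁻¹.
Then 1/θ_c = μ − k_d = 0.4610 − 0.0450 = 0.4160 d⁻¹, giving θ_c = 2.404 d.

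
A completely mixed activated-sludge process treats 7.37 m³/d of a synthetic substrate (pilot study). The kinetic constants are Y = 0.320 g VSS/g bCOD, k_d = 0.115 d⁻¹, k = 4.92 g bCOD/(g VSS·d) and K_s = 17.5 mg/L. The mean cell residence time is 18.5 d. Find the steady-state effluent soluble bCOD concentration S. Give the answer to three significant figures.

For a completely mixed reactor with recycle the Lawrence–McCarty relation gives S = K_s·(1 + k_d·θ_c) / [θ_c·(Y·k − k_d) − 1] = 17.5 × (1 + 0.115 × 18.5) / [18.5 × (0.320 × 4.92 − 0.115) − 1] = 54.73 / 26.00 = 2.105 mg/L.

S ≈ 2.11 mg/L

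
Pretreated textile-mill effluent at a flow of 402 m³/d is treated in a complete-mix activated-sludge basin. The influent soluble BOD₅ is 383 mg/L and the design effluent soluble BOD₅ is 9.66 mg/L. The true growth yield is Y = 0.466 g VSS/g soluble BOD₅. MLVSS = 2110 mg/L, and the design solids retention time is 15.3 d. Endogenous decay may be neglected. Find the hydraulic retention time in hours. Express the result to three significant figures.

V·X = Y·Q·ΔS·θ_c gives V = 0.466 × 402 × (383 − 9.66) × 15.3 / 2110 = 507.1 m³.
τ = V/Q = 507.1/402 = 1.262 d, or 30.28 h.

τ ≈ 30.3 h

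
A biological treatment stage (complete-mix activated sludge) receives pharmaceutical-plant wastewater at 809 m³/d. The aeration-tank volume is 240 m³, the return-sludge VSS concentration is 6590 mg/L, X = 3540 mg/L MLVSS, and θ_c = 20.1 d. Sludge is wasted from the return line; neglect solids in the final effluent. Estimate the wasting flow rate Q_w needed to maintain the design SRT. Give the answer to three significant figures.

Q_w = (V·X)/(θ_c X_r) = 240.0 × 3540 / (20.1 × 6590) = 6.414 m³/d.

Q_w ≈ 6.41 m³/d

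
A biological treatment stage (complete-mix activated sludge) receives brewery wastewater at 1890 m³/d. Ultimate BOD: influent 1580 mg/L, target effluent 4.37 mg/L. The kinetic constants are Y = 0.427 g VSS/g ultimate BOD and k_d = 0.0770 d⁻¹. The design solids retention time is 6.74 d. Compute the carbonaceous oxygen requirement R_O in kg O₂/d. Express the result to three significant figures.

R_O ≈ 1790 kg O₂/d

Observed yield with endogenous decay: Y_obs = Y / (1 + k_d·θ_c) = 0.427 / (1 + 0.0770 × 6.74) = 0.427 / 1.519 = 0.2811 g VSS/g ultimate BOD.
Q·(S₀ − S) = 1890 × (1580 − 4.37) × 10⁻³ = 2978 kg/d removed.
Biomass synthesised: P_X = Y_obs × 2978 = 837.1 kg VSS/d.
R_O = Q·ΔS − 1.42 P_X = 2978 − 1189 = 1789 kg O₂/d.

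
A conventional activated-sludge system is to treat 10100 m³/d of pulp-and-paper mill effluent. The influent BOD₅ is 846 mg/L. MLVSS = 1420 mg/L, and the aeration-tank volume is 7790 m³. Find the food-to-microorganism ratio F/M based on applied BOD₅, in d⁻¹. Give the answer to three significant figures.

F/M ≈ 0.772 d⁻¹

Food-to-microorganism ratio F/M = Q S₀ / (V X) = 10100 × 846 / (7790 × 1420) = 0.7724 d⁻¹.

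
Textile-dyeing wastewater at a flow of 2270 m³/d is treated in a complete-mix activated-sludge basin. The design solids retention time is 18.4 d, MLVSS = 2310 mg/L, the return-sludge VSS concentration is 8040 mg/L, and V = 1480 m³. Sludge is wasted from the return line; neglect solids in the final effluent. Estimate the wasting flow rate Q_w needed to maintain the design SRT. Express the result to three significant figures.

θ_c = V·X/(Q_w·X_r) when wasting from the recycle, so Q_w = V·X/(θ_c·X_r) = 1480 × 2310 / (18.4 × 8040) = 23.11 m³/d.

Q_w ≈ 23.1 m³/d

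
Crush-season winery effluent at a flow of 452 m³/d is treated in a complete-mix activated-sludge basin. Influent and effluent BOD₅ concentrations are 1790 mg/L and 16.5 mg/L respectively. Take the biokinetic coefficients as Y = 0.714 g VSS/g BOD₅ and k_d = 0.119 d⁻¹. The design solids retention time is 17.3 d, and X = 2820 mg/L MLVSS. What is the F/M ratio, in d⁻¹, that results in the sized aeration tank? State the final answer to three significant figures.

F/M ≈ 0.250 d⁻¹

From the SRT design equation V = Y Q (S₀−S) θ_c / [X (1 + k_d θ_c)] = 0.714 × 452 × (1790 − 16.5) × 17.3 / [2820 × (1 + 0.119 × 17.3)] = 9.9×10^6 / 8626 = 1148 m³.
Food-to-microorganism ratio F/M = Q S₀ / (V X) = 452 × 1790 / (1148 × 2820) = 0.2499 d⁻¹.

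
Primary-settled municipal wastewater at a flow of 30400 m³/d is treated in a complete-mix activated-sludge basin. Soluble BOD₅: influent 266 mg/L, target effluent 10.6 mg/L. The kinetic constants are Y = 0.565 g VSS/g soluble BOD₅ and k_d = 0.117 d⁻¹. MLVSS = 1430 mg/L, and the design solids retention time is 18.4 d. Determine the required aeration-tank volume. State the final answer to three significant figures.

From the SRT design equation V = Y Q (S₀−S) θ_c / [X (1 + k_d θ_c)] = 0.565 × 30400 × (266 − 10.6) × 18.4 / [1430 × (1 + 0.117 × 18.4)] = 8.07×10^7 / 4509 = 17903 m³.

V ≈ 17900 m³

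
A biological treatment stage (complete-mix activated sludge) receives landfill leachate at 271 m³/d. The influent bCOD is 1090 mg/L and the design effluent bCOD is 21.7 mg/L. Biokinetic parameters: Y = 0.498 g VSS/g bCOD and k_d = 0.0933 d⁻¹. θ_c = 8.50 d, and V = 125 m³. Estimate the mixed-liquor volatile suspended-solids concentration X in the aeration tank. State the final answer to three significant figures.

X ≈ 5470 mg/L

Solving the biomass balance for X: X = Y Q (S₀−S) θ_c / [V (1+k_d θ_c)] = 0.498 × 271 × (1090 − 21.7) × 8.50 / [125 × (1 + 0.0933 × 8.50)] = 5468 mg/L.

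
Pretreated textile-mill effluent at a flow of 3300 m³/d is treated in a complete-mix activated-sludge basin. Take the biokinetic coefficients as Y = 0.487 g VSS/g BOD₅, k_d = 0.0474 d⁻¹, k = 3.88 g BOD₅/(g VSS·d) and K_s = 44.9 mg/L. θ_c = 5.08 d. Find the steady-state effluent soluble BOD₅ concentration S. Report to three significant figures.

Effluent substrate depends only on kinetics and SRT: S = K_s(1 + k_d θ_c) / [θ_c(Yk − k_d) − 1] = 44.9 × (1 + 0.0474 × 5.08) / [5.08 × (0.487 × 3.88 − 0.0474) − 1] = 55.71 / 8.358 = 6.666 mg/L.

S ≈ 6.67 mg/L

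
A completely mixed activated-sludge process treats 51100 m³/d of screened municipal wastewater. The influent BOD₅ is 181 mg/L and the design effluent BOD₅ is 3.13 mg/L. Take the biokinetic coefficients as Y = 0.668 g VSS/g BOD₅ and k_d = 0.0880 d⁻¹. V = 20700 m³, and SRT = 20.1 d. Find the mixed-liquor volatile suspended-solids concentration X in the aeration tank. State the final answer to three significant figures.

X ≈ 2130 mg/L

X = Y·Q·ΔS·θ_c / [V·(1 + k_d θ_c)] = 0.668 × 51100 × (181 − 3.13) × 20.1 / [20700 × (1 + 0.0880 × 20.1)] = 2129 mg/L.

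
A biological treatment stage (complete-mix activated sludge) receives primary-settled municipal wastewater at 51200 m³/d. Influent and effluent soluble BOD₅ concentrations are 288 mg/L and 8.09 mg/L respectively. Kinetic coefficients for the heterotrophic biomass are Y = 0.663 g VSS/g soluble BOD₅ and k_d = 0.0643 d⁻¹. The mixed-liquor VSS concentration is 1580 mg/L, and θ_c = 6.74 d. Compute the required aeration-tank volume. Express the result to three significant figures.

From the SRT design equation V = Y Q (S₀−S) θ_c / [X (1 + k_d θ_c)] = 0.663 × 51200 × (288 − 8.09) × 6.74 / [1580 × (1 + 0.0643 × 6.74)] = 6.4×10^7 / 2265 = 28278 m³.

V ≈ 28300 m³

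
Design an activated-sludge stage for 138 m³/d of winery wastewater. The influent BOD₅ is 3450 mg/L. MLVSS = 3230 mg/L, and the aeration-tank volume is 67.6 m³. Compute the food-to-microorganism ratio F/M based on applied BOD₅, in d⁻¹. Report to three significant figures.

F/M ≈ 2.18 d⁻¹

F/M = Q·S₀ / (V·X) = 138 × 3450 / (67.60 × 3230) = 2.180 g BOD₅·(g VSS·d)⁻¹.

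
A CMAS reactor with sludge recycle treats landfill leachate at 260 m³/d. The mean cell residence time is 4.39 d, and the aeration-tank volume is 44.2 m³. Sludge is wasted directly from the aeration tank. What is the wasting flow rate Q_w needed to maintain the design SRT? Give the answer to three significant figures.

Q_w ≈ 10.1 m³/d

With mixed-liquor wasting, θ_c = V/Q_w, so Q_w = V/θ_c = 44.20/4.39 = 10.07 m³/d.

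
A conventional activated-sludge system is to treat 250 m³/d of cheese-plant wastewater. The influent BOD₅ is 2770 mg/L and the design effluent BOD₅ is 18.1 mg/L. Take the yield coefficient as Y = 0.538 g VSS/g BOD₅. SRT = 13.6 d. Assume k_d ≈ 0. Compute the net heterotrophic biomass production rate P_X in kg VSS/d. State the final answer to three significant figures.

P_X ≈ 370 kg VSS/d

Since k_d ≈ 0, Y_obs = Y = 0.538 g VSS/g BOD₅.
ΔS = 2770 − 18.1 = 2752 mg/L, so the substrate removal rate is 250 × 2752/1000 = 688.0 kg BOD₅/d.
Net biomass production P_X = Y_obs × Q·(S₀ − S) = 0.5380 × 688.0 = 370.1 kg VSS/d.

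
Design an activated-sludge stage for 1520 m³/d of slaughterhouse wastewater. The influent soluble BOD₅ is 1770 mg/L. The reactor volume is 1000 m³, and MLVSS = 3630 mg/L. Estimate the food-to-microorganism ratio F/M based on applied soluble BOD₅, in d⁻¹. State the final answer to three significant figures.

F/M ≈ 0.741 d⁻¹

F/M = Q·S₀ / (V·X) = 1520 × 1770 / (1000 × 3630) = 0.7412 g soluble BOD₅·(g VSS·d)⁻¹.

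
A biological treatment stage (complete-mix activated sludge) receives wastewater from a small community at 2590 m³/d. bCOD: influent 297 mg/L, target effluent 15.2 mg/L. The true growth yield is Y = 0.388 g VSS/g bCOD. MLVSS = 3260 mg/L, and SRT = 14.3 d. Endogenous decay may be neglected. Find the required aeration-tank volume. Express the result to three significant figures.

V·X = Y·Q·ΔS·θ_c gives V = 0.388 × 2590 × (297 − 15.2) × 14.3 / 3260 = 1242 m³.

V ≈ 1240 m³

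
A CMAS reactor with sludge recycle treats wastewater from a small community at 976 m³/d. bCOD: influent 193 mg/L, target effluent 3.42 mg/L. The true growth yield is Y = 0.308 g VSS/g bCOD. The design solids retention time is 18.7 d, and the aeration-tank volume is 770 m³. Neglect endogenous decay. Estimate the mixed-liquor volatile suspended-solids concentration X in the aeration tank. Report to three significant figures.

Without decay, X = Y Q (S₀−S) θ_c / V = 0.308 × 976 × (193 − 3.42) × 18.7 / 770 = 1384 mg/L.

X ≈ 1380 mg/L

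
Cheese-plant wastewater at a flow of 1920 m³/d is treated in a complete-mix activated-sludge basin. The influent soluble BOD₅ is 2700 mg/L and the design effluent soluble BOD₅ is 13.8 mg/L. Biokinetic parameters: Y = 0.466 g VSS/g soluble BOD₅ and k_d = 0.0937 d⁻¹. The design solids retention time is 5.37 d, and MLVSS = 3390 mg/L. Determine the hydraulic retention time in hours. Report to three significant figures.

From the SRT design equation V = Y Q (S₀−S) θ_c / [X (1 + k_d θ_c)] = 0.466 × 1920 × (2700 − 13.8) × 5.37 / [3390 × (1 + 0.0937 × 5.37)] = 1.29×10^7 / 5096 = 2533 m³.
HRT = V/Q = 2533 m³ / 1920 m³·d⁻¹ = 1.319 d × 24 = 31.66 h.

τ ≈ 31.7 h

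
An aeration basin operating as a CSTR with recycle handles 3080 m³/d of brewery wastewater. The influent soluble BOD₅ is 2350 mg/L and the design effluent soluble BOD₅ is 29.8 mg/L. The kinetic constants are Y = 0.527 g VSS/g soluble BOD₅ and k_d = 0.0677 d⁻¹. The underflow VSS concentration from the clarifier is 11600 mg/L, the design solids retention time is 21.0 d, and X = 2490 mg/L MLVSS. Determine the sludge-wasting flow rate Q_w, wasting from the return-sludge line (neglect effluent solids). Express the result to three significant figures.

Steady-state biomass mass balance: V·X·(1 + k_d·θ_c) = Y·Q·(S₀ − S)·θ_c, so V = 0.527 × 3080 × (2350 − 29.8) × 21.0 / [2490 × (1 + 0.0677 × 21.0)] = 7.91×10^7 / 6030 = 13116 m³.
Q_w = (V·X)/(θ_c X_r) = 13116 × 2490 / (21.0 × 11600) = 134.1 m³/d.

Q_w ≈ 134 m³/d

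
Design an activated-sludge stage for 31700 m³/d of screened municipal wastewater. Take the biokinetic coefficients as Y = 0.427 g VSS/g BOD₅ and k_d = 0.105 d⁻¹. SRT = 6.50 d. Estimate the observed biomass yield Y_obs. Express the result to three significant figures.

The observed yield is Y_obs = Y/(1 + k_d·θ_c) = 0.427 / (1 + 0.105 × 6.50) = 0.427 / 1.683 = 0.2538 g VSS per g BOD₅ removed.

Y_obs ≈ 0.254 g VSS/g BOD₅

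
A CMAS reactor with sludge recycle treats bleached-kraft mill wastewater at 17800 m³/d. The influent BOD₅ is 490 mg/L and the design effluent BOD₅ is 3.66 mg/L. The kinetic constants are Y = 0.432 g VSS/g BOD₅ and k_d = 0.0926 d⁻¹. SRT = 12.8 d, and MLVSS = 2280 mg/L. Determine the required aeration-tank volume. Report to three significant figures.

Steady-state biomass mass balance: V·X·(1 + k_d·θ_c) = Y·Q·(S₀ − S)·θ_c, so V = 0.432 × 17800 × (490 − 3.66) × 12.8 / [2280 × (1 + 0.0926 × 12.8)] = 4.79×10^7 / 4982 = 9608 m³.

V ≈ 9610 m³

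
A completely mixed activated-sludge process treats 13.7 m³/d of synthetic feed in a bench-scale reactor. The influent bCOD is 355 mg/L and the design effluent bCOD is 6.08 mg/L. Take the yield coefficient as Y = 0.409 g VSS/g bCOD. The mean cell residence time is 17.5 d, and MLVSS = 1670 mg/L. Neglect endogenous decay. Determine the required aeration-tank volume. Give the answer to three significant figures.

V ≈ 20.5 m³

With k_d = 0 the design equation reduces to V = Y Q (S₀−S) θ_c / X = 0.409 × 13.7 × (355 − 6.08) × 17.5 / 1670 = 20.49 m³.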